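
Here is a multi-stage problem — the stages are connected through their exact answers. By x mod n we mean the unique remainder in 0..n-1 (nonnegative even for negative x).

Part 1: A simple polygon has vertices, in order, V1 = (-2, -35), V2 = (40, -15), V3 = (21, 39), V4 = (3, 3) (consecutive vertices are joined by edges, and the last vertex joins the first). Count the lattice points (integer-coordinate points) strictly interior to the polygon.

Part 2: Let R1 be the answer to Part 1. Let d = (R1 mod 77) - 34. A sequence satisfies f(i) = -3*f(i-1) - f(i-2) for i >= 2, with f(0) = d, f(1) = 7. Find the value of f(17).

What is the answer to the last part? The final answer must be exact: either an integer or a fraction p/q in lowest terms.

Part 1: cross terms: (-2*-15 - 40*-35)=1430, (40*39 - 21*-15)=1875, (21*3 - 3*39)=-54, (3*-35 - -2*3)=-99; twice the area = |3152| = 3152; area = 1576; boundary points = 2 + 1 + 18 + 1 = 22; strictly interior points = area - boundary/2 + 1 = 1566; answer 1566
Part 2: R1 = 1566; d = -8; f(2) = -3*(7) - 1*(-8) = -13; iterating: f(2)=-13, f(3)=32, f(4)=-83, f(5)=217, f(6)=-568, f(7)=1487, f(8)=-3893, f(9)=10192, f(10)=-26683, f(11)=69857, f(12)=-182888, f(13)=478807, f(14)=-1253533, f(15)=3281792, f(16)=-8591843, f(17)=22493737; answer 22493737

22493737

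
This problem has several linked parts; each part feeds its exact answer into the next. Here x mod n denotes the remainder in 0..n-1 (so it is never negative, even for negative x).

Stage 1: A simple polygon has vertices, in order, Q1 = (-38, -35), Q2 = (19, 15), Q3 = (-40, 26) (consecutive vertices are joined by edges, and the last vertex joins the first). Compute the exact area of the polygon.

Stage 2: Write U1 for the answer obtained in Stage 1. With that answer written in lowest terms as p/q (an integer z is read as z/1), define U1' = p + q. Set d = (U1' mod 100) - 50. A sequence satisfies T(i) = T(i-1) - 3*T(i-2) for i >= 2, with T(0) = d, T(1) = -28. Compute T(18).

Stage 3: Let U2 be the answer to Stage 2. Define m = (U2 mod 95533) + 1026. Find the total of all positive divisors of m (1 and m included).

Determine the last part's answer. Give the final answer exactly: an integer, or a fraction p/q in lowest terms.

45900

Stage 1: cross terms: (-38*15 - 19*-35)=95, (19*26 - -40*15)=1094, (-40*-35 - -38*26)=2388; twice the area = |3577| = 3577; area = 3577/2; answer 3577/2
Stage 2: U1 = 3577/2; threaded value p + q = 3579; d = 29; T(2) = 1*(-28) - 3*(29) = -115; iterating: T(2)=-115, T(3)=-31, T(4)=314, T(5)=407, T(6)=-535, T(7)=-1756, T(8)=-151, T(9)=5117, T(10)=5570, T(11)=-9781, T(12)=-26491, T(13)=2852, T(14)=82325, T(15)=73769, T(16)=-173206, T(17)=-394513, T(18)=125105; answer 125105
Stage 3: U2 = 125105; m = 30598; 30598 = 2 * 15299; sigma = (1 + 2) * (1 + 15299) = 3 * 15300 = 45900; answer 45900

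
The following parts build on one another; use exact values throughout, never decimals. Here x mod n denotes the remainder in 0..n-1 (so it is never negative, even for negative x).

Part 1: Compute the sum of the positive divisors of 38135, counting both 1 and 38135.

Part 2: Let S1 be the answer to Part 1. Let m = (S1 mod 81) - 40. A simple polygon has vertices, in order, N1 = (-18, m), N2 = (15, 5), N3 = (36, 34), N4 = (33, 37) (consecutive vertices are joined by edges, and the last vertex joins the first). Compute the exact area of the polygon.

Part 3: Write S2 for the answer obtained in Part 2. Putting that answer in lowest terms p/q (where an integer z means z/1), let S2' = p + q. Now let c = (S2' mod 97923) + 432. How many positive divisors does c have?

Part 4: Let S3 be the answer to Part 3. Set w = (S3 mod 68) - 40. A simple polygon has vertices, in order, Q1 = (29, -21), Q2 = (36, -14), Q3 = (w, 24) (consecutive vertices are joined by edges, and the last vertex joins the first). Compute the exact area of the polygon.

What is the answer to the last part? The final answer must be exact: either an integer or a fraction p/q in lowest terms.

Part 1: 38135 = 5 * 29 * 263; sigma = (1 + 5) * (1 + 29) * (1 + 263) = 6 * 30 * 264 = 47520; answer 47520
Part 2: S1 = 47520; m = 14; cross terms: (-18*5 - 15*14)=-300, (15*34 - 36*5)=330, (36*37 - 33*34)=210, (33*14 - -18*37)=1128; twice the area = |1368| = 1368; area = 684; answer 684
Part 3: S2 = 684; threaded value p + q = 685; c = 1117; 1117 is prime, so its only divisors are 1 and 1117; count = 2; answer 2
Part 4: S3 = 2; w = -38; cross terms: (29*-14 - 36*-21)=350, (36*24 - -38*-14)=332, (-38*-21 - 29*24)=102; twice the area = |784| = 784; area = 392; answer 392

392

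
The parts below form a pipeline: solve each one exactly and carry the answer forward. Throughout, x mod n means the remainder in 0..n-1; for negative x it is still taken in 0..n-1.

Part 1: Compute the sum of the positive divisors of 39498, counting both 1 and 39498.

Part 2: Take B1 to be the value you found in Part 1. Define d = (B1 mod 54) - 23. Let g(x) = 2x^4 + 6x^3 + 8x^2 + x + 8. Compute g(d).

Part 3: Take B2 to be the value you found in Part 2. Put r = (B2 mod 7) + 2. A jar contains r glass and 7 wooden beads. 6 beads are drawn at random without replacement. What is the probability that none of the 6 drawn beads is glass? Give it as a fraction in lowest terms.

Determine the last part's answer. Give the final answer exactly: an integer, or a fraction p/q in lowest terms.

1/30

Part 1: 39498 = 2 * 3 * 29 * 227; sigma = (1 + 2) * (1 + 3) * (1 + 29) * (1 + 227) = 3 * 4 * 30 * 228 = 82080; answer 82080
Part 2: B1 = 82080; d = -23; 2*(-23)^4 + 6*(-23)^3 + 8*(-23)^2 + 1*(-23)^1 + 8 = (559682) + (-73002) + (4232) + (-23) + (8) = 490897; answer 490897
Part 3: B2 = 490897; r = 3; total draws C(10,6) = 210; favorable C(7,6) = 7; P = 1/30; answer 1/30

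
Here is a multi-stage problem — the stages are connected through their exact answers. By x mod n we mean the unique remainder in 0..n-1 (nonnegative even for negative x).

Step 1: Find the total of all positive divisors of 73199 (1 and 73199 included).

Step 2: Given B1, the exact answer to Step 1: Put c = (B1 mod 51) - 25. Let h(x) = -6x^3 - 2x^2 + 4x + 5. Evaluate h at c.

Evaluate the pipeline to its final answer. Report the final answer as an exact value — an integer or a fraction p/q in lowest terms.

5

Step 1: 73199 = 7 * 10457; sigma = (1 + 7) * (1 + 10457) = 8 * 10458 = 83664; answer 83664
Step 2: B1 = 83664; c = -1; -6*(-1)^3 - 2*(-1)^2 + 4*(-1)^1 + 5 = (6) + (-2) + (-4) + (5) = 5; answer 5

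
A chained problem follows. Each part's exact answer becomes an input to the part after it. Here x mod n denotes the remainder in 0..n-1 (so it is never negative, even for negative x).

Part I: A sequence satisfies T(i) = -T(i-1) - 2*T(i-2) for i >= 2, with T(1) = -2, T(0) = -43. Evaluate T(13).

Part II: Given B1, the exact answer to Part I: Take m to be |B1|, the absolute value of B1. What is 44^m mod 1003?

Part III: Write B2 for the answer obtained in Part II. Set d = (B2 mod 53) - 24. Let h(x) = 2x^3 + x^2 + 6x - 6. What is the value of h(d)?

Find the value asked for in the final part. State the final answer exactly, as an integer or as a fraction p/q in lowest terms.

-142

Part I: T(2) = -1*(-2) - 2*(-43) = 88; iterating: T(2)=88, T(3)=-84, T(4)=-92, T(5)=260, T(6)=-76, T(7)=-444, T(8)=596, T(9)=292, T(10)=-1484, T(11)=900, T(12)=2068, T(13)=-3868; answer -3868
Part II: B1 = -3868; m = 3868; squarings mod 1003: 44^1=44, 44^2=933, 44^4=888, 44^8=186, 44^16=494, 44^32=307, 44^64=970, 44^128=86, 44^256=375, 44^512=205, 44^1024=902, 44^2048=171; 44^3868 = 44^4 * 44^8 * 44^16 * 44^256 * 44^512 * 44^1024 * 44^2048 = 285 (mod 1003); answer 285
Part III: B2 = 285; d = -4; 2*(-4)^3 + 1*(-4)^2 + 6*(-4)^1 - 6 = (-128) + (16) + (-24) + (-6) = -142; answer -142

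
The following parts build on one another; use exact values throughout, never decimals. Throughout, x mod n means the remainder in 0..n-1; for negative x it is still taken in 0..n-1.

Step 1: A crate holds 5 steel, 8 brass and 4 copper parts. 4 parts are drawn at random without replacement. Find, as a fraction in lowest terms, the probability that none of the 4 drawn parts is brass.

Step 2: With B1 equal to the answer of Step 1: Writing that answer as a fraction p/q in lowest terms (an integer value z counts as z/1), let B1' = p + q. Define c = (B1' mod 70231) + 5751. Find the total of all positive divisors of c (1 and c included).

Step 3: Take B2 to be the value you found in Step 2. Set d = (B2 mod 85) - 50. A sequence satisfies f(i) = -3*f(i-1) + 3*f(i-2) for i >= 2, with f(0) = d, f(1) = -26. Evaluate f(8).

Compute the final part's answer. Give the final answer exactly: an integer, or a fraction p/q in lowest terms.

367497

Step 1: total draws C(17,4) = 2380; favorable C(9,4) = 126; P = 9/170; answer 9/170
Step 2: B1 = 9/170; threaded value p + q = 179; c = 5930; 5930 = 2 * 5 * 593; sigma = (1 + 2) * (1 + 5) * (1 + 593) = 3 * 6 * 594 = 10692; answer 10692
Step 3: B2 = 10692; d = 17; f(2) = -3*(-26) + 3*(17) = 129; iterating: f(2)=129, f(3)=-465, f(4)=1782, f(5)=-6741, f(6)=25569, f(7)=-96930, f(8)=367497; answer 367497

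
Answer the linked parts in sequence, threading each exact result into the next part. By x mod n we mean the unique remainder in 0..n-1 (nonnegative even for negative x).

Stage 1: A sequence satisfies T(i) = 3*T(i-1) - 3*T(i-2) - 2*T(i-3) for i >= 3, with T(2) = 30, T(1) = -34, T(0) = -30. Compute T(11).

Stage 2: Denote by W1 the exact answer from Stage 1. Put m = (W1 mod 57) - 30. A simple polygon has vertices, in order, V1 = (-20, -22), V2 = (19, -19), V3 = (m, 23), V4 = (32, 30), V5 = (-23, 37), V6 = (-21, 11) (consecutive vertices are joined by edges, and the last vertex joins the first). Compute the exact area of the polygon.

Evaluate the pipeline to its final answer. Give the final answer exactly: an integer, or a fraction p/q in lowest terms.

Stage 1: T(3) = 3*(30) - 3*(-34) - 2*(-30) = 252; iterating: T(3)=252, T(4)=734, T(5)=1386, T(6)=1452, T(7)=-1270, T(8)=-10938, T(9)=-31908, T(10)=-60370, T(11)=-63510; answer -63510
Stage 2: W1 = -63510; m = 15; cross terms: (-20*-19 - 19*-22)=798, (19*23 - 15*-19)=722, (15*30 - 32*23)=-286, (32*37 - -23*30)=1874, (-23*11 - -21*37)=524, (-21*-22 - -20*11)=682; twice the area = |4314| = 4314; area = 2157; answer 2157

2157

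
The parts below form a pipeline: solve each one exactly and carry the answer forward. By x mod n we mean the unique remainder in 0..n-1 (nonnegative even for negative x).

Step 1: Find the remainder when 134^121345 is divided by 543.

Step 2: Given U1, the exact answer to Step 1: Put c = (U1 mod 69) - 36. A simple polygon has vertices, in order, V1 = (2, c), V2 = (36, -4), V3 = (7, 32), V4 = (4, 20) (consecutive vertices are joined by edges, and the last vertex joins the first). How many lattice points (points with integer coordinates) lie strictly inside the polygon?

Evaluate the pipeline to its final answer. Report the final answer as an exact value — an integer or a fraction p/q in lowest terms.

Step 1: squarings mod 543: 134^1=134, 134^2=37, 134^4=283, 134^8=268, 134^16=148, 134^32=184, 134^64=190, 134^128=262, 134^256=226, 134^512=34, 134^1024=70, 134^2048=13, 134^4096=169, 134^8192=325, 134^16384=283, 134^32768=268, 134^65536=148; 134^121345 = 134^1 * 134^512 * 134^2048 * 134^4096 * 134^16384 * 134^32768 * 134^65536 = 92 (mod 543); answer 92
Step 2: U1 = 92; c = -13; cross terms: (2*-4 - 36*-13)=460, (36*32 - 7*-4)=1180, (7*20 - 4*32)=12, (4*-13 - 2*20)=-92; twice the area = |1560| = 1560; area = 780; boundary points = 1 + 1 + 3 + 1 = 6; strictly interior points = area - boundary/2 + 1 = 778; answer 778

778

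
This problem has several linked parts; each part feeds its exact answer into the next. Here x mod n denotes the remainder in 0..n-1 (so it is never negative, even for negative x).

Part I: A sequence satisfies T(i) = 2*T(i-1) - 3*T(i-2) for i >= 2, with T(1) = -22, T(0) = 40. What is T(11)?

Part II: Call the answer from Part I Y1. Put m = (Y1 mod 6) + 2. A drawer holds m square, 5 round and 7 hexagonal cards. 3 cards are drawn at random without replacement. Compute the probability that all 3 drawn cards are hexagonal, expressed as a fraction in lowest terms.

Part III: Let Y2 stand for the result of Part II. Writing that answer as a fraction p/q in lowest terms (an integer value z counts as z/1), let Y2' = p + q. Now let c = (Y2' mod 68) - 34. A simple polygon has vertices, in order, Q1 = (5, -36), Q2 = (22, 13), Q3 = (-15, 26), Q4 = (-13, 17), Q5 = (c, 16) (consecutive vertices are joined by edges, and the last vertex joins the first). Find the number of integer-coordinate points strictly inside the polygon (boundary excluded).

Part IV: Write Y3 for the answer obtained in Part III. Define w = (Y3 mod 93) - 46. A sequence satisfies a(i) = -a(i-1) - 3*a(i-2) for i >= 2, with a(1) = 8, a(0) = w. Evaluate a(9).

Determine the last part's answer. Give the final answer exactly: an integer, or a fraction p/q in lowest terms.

Part I: T(2) = 2*(-22) - 3*(40) = -164; iterating: T(2)=-164, T(3)=-262, T(4)=-32, T(5)=722, T(6)=1540, T(7)=914, T(8)=-2792, T(9)=-8326, T(10)=-8276, T(11)=8426; answer 8426
Part II: Y1 = 8426; m = 4; total draws C(16,3) = 560; favorable C(7,3) = 35; P = 1/16; answer 1/16
Part III: Y2 = 1/16; threaded value p + q = 17; c = -17; cross terms: (5*13 - 22*-36)=857, (22*26 - -15*13)=767, (-15*17 - -13*26)=83, (-13*16 - -17*17)=81, (-17*-36 - 5*16)=532; twice the area = |2320| = 2320; area = 1160; boundary points = 1 + 1 + 1 + 1 + 2 = 6; strictly interior points = area - boundary/2 + 1 = 1158; answer 1158
Part IV: Y3 = 1158; w = -4; a(2) = -1*(8) - 3*(-4) = 4; iterating: a(2)=4, a(3)=-28, a(4)=16, a(5)=68, a(6)=-116, a(7)=-88, a(8)=436, a(9)=-172; answer -172

-172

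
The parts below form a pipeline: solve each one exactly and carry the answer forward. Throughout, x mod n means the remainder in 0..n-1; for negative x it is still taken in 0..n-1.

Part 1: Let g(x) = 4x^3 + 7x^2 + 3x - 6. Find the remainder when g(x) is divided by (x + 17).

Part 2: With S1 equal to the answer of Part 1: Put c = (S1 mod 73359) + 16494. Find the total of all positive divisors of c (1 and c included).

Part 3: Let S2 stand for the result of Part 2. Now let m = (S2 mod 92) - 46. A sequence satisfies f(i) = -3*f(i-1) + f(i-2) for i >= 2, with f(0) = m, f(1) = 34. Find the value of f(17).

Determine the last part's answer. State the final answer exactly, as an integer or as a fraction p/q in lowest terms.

Part 1: remainder = value at the root: 4*(-17)^3 + 7*(-17)^2 + 3*(-17)^1 - 6 = (-19652) + (2023) + (-51) + (-6) = -17686; answer -17686
Part 2: S1 = -17686; c = 72167; 72167 is prime, so its only divisors are 1 and 72167; sigma = 1 + 72167 = 72168; answer 72168
Part 3: S2 = 72168; m = -6; f(2) = -3*(34) + 1*(-6) = -108; iterating: f(2)=-108, f(3)=358, f(4)=-1182, f(5)=3904, f(6)=-12894, f(7)=42586, f(8)=-140652, f(9)=464542, f(10)=-1534278, f(11)=5067376, f(12)=-16736406, f(13)=55276594, f(14)=-182566188, f(15)=602975158, f(16)=-1991491662, f(17)=6577450144; answer 6577450144

6577450144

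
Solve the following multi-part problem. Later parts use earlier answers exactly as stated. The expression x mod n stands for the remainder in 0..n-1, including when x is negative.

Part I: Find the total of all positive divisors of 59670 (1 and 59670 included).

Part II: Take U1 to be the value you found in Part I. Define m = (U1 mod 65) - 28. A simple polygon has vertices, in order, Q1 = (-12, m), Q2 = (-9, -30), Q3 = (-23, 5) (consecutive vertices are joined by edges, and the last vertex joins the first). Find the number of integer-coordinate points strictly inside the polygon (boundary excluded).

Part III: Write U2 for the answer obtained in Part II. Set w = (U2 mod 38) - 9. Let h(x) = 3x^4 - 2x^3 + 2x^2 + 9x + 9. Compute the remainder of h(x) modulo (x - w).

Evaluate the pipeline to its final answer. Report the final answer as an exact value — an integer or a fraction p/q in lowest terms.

18477

Part I: 59670 = 2 * 3^3 * 5 * 13 * 17; sigma = (1 + 2) * (1 + 3 + 9 + 27) * (1 + 5) * (1 + 13) * (1 + 17) = 3 * 40 * 6 * 14 * 18 = 181440; answer 181440
Part II: U1 = 181440; m = -3; cross terms: (-12*-30 - -9*-3)=333, (-9*5 - -23*-30)=-735, (-23*-3 - -12*5)=129; twice the area = |-273| = 273; area = 273/2; boundary points = 3 + 7 + 1 = 11; strictly interior points = area - boundary/2 + 1 = 132; answer 132
Part III: U2 = 132; w = 9; remainder = value at the root: 3*(9)^4 - 2*(9)^3 + 2*(9)^2 + 9*(9)^1 + 9 = (19683) + (-1458) + (162) + (81) + (9) = 18477; answer 18477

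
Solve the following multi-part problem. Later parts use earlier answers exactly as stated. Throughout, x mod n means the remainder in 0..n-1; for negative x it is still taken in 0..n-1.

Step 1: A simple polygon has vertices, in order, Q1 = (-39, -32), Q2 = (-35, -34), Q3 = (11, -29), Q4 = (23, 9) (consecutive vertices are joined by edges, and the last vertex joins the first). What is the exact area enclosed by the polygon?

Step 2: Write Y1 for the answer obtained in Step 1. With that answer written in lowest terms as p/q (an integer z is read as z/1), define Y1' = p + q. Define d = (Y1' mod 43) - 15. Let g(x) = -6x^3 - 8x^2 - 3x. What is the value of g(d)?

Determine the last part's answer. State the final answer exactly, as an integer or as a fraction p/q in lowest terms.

18495

Step 1: cross terms: (-39*-34 - -35*-32)=206, (-35*-29 - 11*-34)=1389, (11*9 - 23*-29)=766, (23*-32 - -39*9)=-385; twice the area = |1976| = 1976; area = 988; answer 988
Step 2: Y1 = 988; threaded value p + q = 989; d = -15; -6*(-15)^3 - 8*(-15)^2 - 3*(-15)^1 = (20250) + (-1800) + (45) = 18495; answer 18495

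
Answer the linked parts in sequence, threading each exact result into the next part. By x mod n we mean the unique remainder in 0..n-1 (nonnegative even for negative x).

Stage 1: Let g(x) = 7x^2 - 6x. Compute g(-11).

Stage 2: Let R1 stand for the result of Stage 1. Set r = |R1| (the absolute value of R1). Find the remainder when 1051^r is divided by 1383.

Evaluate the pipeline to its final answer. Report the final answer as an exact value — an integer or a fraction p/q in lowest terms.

1249

Stage 1: 7*(-11)^2 - 6*(-11)^1 = (847) + (66) = 913; answer 913
Stage 2: R1 = 913; r = 913; squarings mod 1383: 1051^1=1051, 1051^2=967, 1051^4=181, 1051^8=952, 1051^16=439, 1051^32=484, 1051^64=529, 1051^128=475, 1051^256=196, 1051^512=1075; 1051^913 = 1051^1 * 1051^16 * 1051^128 * 1051^256 * 1051^512 = 1249 (mod 1383); answer 1249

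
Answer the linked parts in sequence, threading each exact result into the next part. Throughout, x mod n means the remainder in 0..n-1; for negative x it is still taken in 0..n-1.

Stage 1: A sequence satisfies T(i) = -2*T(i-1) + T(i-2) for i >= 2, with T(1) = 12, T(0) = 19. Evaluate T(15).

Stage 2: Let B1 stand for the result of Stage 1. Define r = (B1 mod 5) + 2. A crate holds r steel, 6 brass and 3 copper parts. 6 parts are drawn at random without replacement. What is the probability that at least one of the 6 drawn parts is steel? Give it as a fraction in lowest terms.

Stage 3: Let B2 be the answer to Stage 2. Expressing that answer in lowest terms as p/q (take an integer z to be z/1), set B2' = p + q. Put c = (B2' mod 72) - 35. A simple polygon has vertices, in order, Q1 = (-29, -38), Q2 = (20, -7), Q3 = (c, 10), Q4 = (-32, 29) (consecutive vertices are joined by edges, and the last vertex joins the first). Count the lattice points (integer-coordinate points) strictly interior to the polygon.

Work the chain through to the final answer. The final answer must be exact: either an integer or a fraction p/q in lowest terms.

Stage 1: T(2) = -2*(12) + 1*(19) = -5; iterating: T(2)=-5, T(3)=22, T(4)=-49, T(5)=120, T(6)=-289, T(7)=698, T(8)=-1685, T(9)=4068, T(10)=-9821, T(11)=23710, T(12)=-57241, T(13)=138192, T(14)=-333625, T(15)=805442; answer 805442
Stage 2: B1 = 805442; r = 4; total draws C(13,6) = 1716; complement C(9,6) = 84; favorable 1716 - 84 = 1632; P = 136/143; answer 136/143
Stage 3: B2 = 136/143; threaded value p + q = 279; c = 28; cross terms: (-29*-7 - 20*-38)=963, (20*10 - 28*-7)=396, (28*29 - -32*10)=1132, (-32*-38 - -29*29)=2057; twice the area = |4548| = 4548; area = 2274; boundary points = 1 + 1 + 1 + 1 = 4; strictly interior points = area - boundary/2 + 1 = 2273; answer 2273

2273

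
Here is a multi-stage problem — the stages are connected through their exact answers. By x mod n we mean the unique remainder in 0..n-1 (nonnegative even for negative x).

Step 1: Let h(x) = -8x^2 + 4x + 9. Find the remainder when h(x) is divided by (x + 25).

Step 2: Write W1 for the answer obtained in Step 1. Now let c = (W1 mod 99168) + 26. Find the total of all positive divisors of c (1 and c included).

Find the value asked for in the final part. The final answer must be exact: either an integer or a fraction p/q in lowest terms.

Step 1: remainder = value at the root: -8*(-25)^2 + 4*(-25)^1 + 9 = (-5000) + (-100) + (9) = -5091; answer -5091
Step 2: W1 = -5091; c = 94103; 94103 = 139 * 677; sigma = (1 + 139) * (1 + 677) = 140 * 678 = 94920; answer 94920

94920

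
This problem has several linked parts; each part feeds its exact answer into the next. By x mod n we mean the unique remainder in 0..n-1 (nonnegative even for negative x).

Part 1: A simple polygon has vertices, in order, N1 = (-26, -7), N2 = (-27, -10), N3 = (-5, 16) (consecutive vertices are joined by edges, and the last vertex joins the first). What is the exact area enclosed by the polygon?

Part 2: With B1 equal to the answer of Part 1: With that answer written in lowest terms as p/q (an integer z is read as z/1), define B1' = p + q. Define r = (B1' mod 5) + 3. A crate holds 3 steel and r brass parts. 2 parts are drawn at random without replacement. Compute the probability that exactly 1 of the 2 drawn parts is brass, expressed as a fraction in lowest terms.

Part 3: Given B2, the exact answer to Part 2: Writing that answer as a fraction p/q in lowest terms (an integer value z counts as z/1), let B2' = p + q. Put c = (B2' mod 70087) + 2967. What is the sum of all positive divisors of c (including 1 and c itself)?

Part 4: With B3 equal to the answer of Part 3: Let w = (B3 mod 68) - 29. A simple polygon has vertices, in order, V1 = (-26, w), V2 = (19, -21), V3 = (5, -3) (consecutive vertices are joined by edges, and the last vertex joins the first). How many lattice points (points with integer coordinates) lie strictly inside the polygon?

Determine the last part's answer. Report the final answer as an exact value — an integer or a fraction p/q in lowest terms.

Part 1: cross terms: (-26*-10 - -27*-7)=71, (-27*16 - -5*-10)=-482, (-5*-7 - -26*16)=451; twice the area = |40| = 40; area = 20; answer 20
Part 2: B1 = 20; threaded value p + q = 21; r = 4; total draws C(7,2) = 21; favorable C(4,1)*C(3,1) = 12; P = 4/7; answer 4/7
Part 3: B2 = 4/7; threaded value p + q = 11; c = 2978; 2978 = 2 * 1489; sigma = (1 + 2) * (1 + 1489) = 3 * 1490 = 4470; answer 4470
Part 4: B3 = 4470; w = 21; cross terms: (-26*-21 - 19*21)=147, (19*-3 - 5*-21)=48, (5*21 - -26*-3)=27; twice the area = |222| = 222; area = 111; boundary points = 3 + 2 + 1 = 6; strictly interior points = area - boundary/2 + 1 = 109; answer 109

109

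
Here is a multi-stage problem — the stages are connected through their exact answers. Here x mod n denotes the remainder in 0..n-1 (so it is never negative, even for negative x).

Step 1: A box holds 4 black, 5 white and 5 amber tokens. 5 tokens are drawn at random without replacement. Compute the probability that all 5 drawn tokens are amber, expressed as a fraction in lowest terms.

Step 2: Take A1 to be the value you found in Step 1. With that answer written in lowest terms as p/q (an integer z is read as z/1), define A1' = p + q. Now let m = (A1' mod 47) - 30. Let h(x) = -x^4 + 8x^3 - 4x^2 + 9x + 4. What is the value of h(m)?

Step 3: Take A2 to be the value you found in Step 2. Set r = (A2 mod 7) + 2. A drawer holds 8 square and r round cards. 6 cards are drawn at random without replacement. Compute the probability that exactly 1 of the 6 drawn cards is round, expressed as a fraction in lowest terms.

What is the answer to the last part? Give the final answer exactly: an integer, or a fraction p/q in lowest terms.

Step 1: total draws C(14,5) = 2002; favorable C(5,5) = 1; P = 1/2002; answer 1/2002
Step 2: A1 = 1/2002; threaded value p + q = 2003; m = -1; -1*(-1)^4 + 8*(-1)^3 - 4*(-1)^2 + 9*(-1)^1 + 4 = (-1) + (-8) + (-4) + (-9) + (4) = -18; answer -18
Step 3: A2 = -18; r = 5; total draws C(13,6) = 1716; favorable C(5,1)*C(8,5) = 280; P = 70/429; answer 70/429

70/429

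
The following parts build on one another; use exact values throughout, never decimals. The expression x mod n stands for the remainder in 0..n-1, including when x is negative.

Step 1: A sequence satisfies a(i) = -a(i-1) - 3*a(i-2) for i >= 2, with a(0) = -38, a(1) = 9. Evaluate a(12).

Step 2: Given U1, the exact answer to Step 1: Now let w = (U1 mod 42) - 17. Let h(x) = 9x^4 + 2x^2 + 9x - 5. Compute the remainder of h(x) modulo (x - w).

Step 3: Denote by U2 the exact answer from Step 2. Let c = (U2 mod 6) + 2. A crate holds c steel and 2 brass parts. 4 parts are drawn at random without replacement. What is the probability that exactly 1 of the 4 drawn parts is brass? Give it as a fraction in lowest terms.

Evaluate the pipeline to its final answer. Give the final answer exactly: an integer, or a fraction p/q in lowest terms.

4/7

Step 1: a(2) = -1*(9) - 3*(-38) = 105; iterating: a(2)=105, a(3)=-132, a(4)=-183, a(5)=579, a(6)=-30, a(7)=-1707, a(8)=1797, a(9)=3324, a(10)=-8715, a(11)=-1257, a(12)=27402; answer 27402
Step 2: U1 = 27402; w = 1; remainder = value at the root: 9*(1)^4 + 2*(1)^2 + 9*(1)^1 - 5 = (9) + (2) + (9) + (-5) = 15; answer 15
Step 3: U2 = 15; c = 5; total draws C(7,4) = 35; favorable C(2,1)*C(5,3) = 20; P = 4/7; answer 4/7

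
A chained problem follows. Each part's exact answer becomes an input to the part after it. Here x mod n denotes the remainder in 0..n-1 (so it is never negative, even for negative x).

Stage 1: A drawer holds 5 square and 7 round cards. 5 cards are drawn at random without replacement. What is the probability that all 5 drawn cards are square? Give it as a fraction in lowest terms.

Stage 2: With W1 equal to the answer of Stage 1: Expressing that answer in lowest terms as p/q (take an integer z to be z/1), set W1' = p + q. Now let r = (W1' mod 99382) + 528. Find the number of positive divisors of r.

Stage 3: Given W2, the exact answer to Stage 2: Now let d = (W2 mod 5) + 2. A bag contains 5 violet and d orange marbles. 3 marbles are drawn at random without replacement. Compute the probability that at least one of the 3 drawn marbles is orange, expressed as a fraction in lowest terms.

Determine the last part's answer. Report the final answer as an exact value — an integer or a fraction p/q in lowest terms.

Stage 1: total draws C(12,5) = 792; favorable C(5,5) = 1; P = 1/792; answer 1/792
Stage 2: W1 = 1/792; threaded value p + q = 793; r = 1321; 1321 is prime, so its only divisors are 1 and 1321; count = 2; answer 2
Stage 3: W2 = 2; d = 4; total draws C(9,3) = 84; complement C(5,3) = 10; favorable 84 - 10 = 74; P = 37/42; answer 37/42

37/42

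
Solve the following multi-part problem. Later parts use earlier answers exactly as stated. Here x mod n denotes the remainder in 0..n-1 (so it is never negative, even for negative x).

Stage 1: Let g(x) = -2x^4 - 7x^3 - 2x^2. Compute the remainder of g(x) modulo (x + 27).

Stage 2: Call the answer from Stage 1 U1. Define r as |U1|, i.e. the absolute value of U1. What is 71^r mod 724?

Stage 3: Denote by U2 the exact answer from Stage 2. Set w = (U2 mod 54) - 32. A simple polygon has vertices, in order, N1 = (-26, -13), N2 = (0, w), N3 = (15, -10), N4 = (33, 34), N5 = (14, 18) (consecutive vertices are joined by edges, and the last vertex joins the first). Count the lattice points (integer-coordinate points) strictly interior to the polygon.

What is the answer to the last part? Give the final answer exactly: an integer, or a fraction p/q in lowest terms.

558

Stage 1: remainder = value at the root: -2*(-27)^4 - 7*(-27)^3 - 2*(-27)^2 = (-1062882) + (137781) + (-1458) = -926559; answer -926559
Stage 2: U1 = -926559; r = 926559; squarings mod 724: 71^1=71, 71^2=697, 71^4=5, 71^8=25, 71^16=625, 71^32=389, 71^64=5, 71^128=25, 71^256=625, 71^512=389, 71^1024=5, 71^2048=25, 71^4096=625, 71^8192=389, 71^16384=5, 71^32768=25, 71^65536=625, 71^131072=389, 71^262144=5, 71^524288=25; 71^926559 = 71^1 * 71^2 * 71^4 * 71^8 * 71^16 * 71^64 * 71^256 * 71^512 * 71^8192 * 71^131072 * 71^262144 * 71^524288 = 35 (mod 724); answer 35
Stage 3: U2 = 35; w = 3; cross terms: (-26*3 - 0*-13)=-78, (0*-10 - 15*3)=-45, (15*34 - 33*-10)=840, (33*18 - 14*34)=118, (14*-13 - -26*18)=286; twice the area = |1121| = 1121; area = 1121/2; boundary points = 2 + 1 + 2 + 1 + 1 = 7; strictly interior points = area - boundary/2 + 1 = 558; answer 558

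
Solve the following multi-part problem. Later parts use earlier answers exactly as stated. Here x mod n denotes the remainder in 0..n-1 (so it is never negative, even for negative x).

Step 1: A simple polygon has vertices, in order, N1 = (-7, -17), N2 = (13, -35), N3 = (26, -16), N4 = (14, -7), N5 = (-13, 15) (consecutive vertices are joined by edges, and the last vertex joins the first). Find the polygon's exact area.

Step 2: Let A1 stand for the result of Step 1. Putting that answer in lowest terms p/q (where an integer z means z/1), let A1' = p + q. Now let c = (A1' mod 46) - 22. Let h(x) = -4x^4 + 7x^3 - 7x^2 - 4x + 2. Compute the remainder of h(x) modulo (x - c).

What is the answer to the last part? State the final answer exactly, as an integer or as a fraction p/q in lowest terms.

-845752

Step 1: cross terms: (-7*-35 - 13*-17)=466, (13*-16 - 26*-35)=702, (26*-7 - 14*-16)=42, (14*15 - -13*-7)=119, (-13*-17 - -7*15)=326; twice the area = |1655| = 1655; area = 1655/2; answer 1655/2
Step 2: A1 = 1655/2; threaded value p + q = 1657; c = -21; remainder = value at the root: -4*(-21)^4 + 7*(-21)^3 - 7*(-21)^2 - 4*(-21)^1 + 2 = (-777924) + (-64827) + (-3087) + (84) + (2) = -845752; answer -845752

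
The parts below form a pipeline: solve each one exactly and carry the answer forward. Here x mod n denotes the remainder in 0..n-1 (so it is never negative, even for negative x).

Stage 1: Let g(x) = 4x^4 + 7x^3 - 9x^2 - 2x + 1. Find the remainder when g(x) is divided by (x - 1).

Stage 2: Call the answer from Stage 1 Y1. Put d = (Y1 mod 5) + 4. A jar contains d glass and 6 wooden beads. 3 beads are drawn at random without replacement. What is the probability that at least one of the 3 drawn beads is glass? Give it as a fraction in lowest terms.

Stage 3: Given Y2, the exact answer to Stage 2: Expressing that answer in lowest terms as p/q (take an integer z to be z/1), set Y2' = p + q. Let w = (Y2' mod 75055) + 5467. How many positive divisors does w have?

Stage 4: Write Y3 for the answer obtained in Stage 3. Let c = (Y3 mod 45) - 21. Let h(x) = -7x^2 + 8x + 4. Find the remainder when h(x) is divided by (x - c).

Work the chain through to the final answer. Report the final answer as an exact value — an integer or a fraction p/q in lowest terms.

-1283

Stage 1: remainder = value at the root: 4*(1)^4 + 7*(1)^3 - 9*(1)^2 - 2*(1)^1 + 1 = (4) + (7) + (-9) + (-2) + (1) = 1; answer 1
Stage 2: Y1 = 1; d = 5; total draws C(11,3) = 165; complement C(6,3) = 20; favorable 165 - 20 = 145; P = 29/33; answer 29/33
Stage 3: Y2 = 29/33; threaded value p + q = 62; w = 5529; 5529 = 3 * 19 * 97; number of divisors = (1+1) * (1+1) * (1+1) = 8; answer 8
Stage 4: Y3 = 8; c = -13; remainder = value at the root: -7*(-13)^2 + 8*(-13)^1 + 4 = (-1183) + (-104) + (4) = -1283; answer -1283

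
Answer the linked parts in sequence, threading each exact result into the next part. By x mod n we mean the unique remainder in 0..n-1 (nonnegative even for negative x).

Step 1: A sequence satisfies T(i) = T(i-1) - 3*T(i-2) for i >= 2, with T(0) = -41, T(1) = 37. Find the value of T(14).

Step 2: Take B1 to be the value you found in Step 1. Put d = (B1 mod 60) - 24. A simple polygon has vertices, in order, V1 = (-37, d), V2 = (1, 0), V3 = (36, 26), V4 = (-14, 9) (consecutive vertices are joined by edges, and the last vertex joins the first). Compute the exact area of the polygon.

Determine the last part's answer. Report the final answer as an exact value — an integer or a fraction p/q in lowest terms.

807/2

Step 1: T(2) = 1*(37) - 3*(-41) = 160; iterating: T(2)=160, T(3)=49, T(4)=-431, T(5)=-578, T(6)=715, T(7)=2449, T(8)=304, T(9)=-7043, T(10)=-7955, T(11)=13174, T(12)=37039, T(13)=-2483, T(14)=-113600; answer -113600
Step 2: B1 = -113600; d = 16; cross terms: (-37*0 - 1*16)=-16, (1*26 - 36*0)=26, (36*9 - -14*26)=688, (-14*16 - -37*9)=109; twice the area = |807| = 807; area = 807/2; answer 807/2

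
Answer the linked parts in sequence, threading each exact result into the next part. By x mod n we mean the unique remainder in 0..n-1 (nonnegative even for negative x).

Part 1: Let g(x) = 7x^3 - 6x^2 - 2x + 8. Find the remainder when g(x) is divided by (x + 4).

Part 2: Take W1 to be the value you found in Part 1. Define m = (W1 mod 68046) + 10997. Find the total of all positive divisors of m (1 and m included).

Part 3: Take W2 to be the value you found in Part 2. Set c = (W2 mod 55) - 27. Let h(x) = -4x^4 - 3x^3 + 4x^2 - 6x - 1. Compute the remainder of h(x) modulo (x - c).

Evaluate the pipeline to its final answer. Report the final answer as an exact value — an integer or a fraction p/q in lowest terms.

-745

Part 1: remainder = value at the root: 7*(-4)^3 - 6*(-4)^2 - 2*(-4)^1 + 8 = (-448) + (-96) + (8) + (8) = -528; answer -528
Part 2: W1 = -528; m = 78515; 78515 = 5 * 41 * 383; sigma = (1 + 5) * (1 + 41) * (1 + 383) = 6 * 42 * 384 = 96768; answer 96768
Part 3: W2 = 96768; c = -4; remainder = value at the root: -4*(-4)^4 - 3*(-4)^3 + 4*(-4)^2 - 6*(-4)^1 - 1 = (-1024) + (192) + (64) + (24) + (-1) = -745; answer -745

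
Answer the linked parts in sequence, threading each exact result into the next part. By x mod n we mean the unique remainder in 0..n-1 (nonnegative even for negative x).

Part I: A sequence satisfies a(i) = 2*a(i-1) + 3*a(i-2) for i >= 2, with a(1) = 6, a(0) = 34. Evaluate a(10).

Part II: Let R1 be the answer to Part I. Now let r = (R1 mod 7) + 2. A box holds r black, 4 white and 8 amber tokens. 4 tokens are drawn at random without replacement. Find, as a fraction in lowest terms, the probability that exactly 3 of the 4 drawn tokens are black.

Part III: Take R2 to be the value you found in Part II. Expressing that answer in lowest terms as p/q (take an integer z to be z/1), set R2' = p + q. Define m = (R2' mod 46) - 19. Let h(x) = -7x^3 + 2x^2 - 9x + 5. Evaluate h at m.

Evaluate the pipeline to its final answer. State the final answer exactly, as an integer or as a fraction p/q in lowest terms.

Part I: a(2) = 2*(6) + 3*(34) = 114; iterating: a(2)=114, a(3)=246, a(4)=834, a(5)=2406, a(6)=7314, a(7)=21846, a(8)=65634, a(9)=196806, a(10)=590514; answer 590514
Part II: R1 = 590514; r = 3; total draws C(15,4) = 1365; favorable C(3,3)*C(12,1) = 12; P = 4/455; answer 4/455
Part III: R2 = 4/455; threaded value p + q = 459; m = 26; -7*(26)^3 + 2*(26)^2 - 9*(26)^1 + 5 = (-123032) + (1352) + (-234) + (5) = -121909; answer -121909

-121909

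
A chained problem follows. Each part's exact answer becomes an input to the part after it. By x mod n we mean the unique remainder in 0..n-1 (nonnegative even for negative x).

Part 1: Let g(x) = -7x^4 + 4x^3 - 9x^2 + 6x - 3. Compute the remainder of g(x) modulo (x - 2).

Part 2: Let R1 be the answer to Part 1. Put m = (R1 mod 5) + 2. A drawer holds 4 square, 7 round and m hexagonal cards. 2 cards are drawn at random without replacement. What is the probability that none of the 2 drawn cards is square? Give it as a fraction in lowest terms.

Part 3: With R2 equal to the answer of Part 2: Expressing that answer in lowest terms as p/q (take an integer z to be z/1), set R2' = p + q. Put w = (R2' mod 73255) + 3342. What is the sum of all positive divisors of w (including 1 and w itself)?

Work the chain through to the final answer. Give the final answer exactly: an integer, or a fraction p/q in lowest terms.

3374

Part 1: remainder = value at the root: -7*(2)^4 + 4*(2)^3 - 9*(2)^2 + 6*(2)^1 - 3 = (-112) + (32) + (-36) + (12) + (-3) = -107; answer -107
Part 2: R1 = -107; m = 5; total draws C(16,2) = 120; favorable C(12,2) = 66; P = 11/20; answer 11/20
Part 3: R2 = 11/20; threaded value p + q = 31; w = 3373; 3373 is prime, so its only divisors are 1 and 3373; sigma = 1 + 3373 = 3374; answer 3374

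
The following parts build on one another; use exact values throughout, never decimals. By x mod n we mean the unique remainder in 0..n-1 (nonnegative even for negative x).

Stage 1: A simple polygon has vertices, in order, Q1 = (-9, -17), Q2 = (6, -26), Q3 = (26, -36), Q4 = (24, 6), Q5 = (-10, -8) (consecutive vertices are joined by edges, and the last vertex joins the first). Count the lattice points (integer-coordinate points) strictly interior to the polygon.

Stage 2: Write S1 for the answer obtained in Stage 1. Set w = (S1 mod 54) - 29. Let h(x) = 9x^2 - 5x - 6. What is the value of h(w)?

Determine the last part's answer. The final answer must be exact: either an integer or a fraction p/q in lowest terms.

Stage 1: cross terms: (-9*-26 - 6*-17)=336, (6*-36 - 26*-26)=460, (26*6 - 24*-36)=1020, (24*-8 - -10*6)=-132, (-10*-17 - -9*-8)=98; twice the area = |1782| = 1782; area = 891; boundary points = 3 + 10 + 2 + 2 + 1 = 18; strictly interior points = area - boundary/2 + 1 = 883; answer 883
Stage 2: S1 = 883; w = -10; 9*(-10)^2 - 5*(-10)^1 - 6 = (900) + (50) + (-6) = 944; answer 944

944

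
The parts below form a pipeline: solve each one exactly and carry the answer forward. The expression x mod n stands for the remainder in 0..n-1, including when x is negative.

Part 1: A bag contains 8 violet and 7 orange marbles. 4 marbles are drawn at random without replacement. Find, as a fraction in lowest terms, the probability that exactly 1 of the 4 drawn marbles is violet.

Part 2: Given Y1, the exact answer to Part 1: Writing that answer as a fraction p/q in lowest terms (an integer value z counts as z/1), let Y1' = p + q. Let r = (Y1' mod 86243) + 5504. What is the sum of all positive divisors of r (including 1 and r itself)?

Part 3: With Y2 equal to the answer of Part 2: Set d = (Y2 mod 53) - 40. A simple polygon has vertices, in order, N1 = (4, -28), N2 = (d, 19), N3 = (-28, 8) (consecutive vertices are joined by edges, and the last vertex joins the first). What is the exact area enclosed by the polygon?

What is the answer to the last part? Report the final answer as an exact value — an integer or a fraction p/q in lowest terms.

22

Part 1: total draws C(15,4) = 1365; favorable C(8,1)*C(7,3) = 280; P = 8/39; answer 8/39
Part 2: Y1 = 8/39; threaded value p + q = 47; r = 5551; 5551 = 7 * 13 * 61; sigma = (1 + 7) * (1 + 13) * (1 + 61) = 8 * 14 * 62 = 6944; answer 6944
Part 3: Y2 = 6944; d = -39; cross terms: (4*19 - -39*-28)=-1016, (-39*8 - -28*19)=220, (-28*-28 - 4*8)=752; twice the area = |-44| = 44; area = 22; answer 22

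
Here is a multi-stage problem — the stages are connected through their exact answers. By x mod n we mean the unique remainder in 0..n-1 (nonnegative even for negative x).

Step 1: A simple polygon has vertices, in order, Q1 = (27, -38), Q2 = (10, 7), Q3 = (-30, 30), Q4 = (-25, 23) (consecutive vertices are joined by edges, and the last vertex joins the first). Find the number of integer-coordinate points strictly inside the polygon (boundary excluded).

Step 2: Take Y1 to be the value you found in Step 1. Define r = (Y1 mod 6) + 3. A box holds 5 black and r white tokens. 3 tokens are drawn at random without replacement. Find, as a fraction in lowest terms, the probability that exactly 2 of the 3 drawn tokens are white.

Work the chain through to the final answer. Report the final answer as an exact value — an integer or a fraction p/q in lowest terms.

5/14

Step 1: cross terms: (27*7 - 10*-38)=569, (10*30 - -30*7)=510, (-30*23 - -25*30)=60, (-25*-38 - 27*23)=329; twice the area = |1468| = 1468; area = 734; boundary points = 1 + 1 + 1 + 1 = 4; strictly interior points = area - boundary/2 + 1 = 733; answer 733
Step 2: Y1 = 733; r = 4; total draws C(9,3) = 84; favorable C(4,2)*C(5,1) = 30; P = 5/14; answer 5/14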